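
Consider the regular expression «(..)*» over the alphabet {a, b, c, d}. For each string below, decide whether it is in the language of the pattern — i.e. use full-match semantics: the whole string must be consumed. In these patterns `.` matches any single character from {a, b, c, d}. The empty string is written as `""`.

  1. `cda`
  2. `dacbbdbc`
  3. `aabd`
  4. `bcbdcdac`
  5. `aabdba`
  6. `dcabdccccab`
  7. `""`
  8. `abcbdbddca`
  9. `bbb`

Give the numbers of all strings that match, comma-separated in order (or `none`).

2, 3, 4, 5, 7, 8

1 → no match
2 → match
3 → match
4 → match
5 → match
6 → no match
7 → match
8 → match
9 → no match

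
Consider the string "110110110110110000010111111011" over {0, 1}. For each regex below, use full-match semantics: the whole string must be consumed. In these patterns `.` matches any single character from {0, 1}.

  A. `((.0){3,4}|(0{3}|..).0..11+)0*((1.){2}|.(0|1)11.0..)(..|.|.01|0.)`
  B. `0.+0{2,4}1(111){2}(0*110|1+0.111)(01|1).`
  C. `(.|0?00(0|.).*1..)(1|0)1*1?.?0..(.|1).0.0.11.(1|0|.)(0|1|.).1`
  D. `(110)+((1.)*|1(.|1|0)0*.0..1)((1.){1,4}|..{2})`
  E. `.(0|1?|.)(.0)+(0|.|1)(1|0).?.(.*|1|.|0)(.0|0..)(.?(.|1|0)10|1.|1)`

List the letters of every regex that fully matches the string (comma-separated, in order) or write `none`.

A → no match
B → no match — must start with "0"
C → no match
D → match
E → match

D, E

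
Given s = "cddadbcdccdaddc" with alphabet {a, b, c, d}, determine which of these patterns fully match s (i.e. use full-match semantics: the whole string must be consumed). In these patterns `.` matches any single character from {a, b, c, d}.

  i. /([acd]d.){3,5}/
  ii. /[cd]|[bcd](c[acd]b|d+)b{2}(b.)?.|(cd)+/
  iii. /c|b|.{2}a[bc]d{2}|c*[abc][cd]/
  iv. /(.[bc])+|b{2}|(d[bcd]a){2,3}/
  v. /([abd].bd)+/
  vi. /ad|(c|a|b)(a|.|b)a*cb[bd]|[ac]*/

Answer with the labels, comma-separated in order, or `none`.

i

i → match
ii → no match
iii → no match
iv → no match
v → no match — must end with "bd"
vi → no match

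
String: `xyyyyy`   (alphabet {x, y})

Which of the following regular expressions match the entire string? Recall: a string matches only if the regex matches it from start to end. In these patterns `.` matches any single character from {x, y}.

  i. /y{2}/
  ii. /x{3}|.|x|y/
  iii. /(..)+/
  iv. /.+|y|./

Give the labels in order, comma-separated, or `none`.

i → no match — must start with `y`
ii → no match
iii → match
iv → match

iii, iv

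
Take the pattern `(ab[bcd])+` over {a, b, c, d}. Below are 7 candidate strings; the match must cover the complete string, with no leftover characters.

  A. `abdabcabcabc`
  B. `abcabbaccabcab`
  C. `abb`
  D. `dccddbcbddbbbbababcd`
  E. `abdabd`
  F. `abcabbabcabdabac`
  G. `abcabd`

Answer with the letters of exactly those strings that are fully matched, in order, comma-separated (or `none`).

A, C, E, G

A → match
B → no match
C → match
D → no match — must start with `ab`
E → match
F → no match
G → match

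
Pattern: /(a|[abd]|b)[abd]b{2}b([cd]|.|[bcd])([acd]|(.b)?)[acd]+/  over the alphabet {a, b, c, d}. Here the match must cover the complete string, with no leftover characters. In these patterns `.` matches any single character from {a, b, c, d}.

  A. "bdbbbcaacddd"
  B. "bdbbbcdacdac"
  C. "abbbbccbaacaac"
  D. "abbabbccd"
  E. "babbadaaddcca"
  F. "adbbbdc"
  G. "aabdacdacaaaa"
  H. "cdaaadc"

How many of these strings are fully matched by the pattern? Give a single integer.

4

A → match
B → match
C → match
D → no match
E → no match
F → match
G → no match
H → no match
Total matched: 4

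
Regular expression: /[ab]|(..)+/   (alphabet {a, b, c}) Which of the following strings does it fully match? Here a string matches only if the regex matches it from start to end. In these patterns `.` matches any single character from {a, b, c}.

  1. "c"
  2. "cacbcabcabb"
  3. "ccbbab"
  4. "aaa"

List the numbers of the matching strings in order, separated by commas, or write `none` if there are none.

1 → no match
2 → no match
3 → match
4 → no match

3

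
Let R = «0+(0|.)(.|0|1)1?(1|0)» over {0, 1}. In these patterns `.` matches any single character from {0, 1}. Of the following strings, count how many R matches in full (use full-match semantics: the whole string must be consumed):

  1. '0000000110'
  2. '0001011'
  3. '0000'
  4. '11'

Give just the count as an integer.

1 → match
2 → match
3 → match
4 → no match — must start with '0'
Total matched: 3

3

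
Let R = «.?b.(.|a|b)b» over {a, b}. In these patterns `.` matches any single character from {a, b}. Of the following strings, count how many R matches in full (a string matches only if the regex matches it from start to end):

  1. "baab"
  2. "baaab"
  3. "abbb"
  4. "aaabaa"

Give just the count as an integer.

1

1 → match
2 → no match
3 → no match
4 → no match — must end with "b"
Total matched: 1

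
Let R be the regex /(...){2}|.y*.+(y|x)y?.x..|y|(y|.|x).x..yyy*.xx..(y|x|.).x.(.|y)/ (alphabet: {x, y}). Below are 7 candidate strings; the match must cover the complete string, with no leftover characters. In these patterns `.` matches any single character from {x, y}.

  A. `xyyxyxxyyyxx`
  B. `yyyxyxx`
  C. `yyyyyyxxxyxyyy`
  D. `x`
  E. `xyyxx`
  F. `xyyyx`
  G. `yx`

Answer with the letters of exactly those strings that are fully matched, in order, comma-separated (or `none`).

none

A → no match
B → no match
C → no match
D → no match
E → no match
F → no match
G → no match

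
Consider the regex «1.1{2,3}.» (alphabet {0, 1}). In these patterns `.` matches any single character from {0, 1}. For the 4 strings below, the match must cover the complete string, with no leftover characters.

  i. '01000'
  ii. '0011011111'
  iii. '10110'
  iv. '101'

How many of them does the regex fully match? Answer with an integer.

1

i → no match — must start with '1'
ii → no match — must start with '1'
iii → match
iv → no match
Total matched: 1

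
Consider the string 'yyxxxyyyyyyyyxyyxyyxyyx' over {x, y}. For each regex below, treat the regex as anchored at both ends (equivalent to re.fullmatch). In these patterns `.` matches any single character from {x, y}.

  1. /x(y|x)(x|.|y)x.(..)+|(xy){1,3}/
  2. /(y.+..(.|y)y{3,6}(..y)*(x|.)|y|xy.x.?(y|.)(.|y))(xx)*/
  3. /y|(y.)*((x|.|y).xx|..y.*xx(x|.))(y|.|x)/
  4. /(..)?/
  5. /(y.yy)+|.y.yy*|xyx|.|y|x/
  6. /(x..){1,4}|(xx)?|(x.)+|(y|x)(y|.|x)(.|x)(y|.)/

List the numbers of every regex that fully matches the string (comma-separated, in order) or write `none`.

1 → no match
2 → match
3 → no match
4 → no match
5 → no match
6 → no match

2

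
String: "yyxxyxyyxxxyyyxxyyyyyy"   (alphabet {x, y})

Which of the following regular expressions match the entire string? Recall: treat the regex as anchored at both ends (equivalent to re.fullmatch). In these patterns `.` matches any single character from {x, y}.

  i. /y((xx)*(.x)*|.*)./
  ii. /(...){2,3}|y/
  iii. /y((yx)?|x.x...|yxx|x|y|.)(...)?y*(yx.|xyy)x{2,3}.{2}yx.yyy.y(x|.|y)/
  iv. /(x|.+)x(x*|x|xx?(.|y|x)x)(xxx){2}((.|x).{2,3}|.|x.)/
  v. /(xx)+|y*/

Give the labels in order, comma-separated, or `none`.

i, iii

i → match
ii → no match
iii → match
iv → no match
v → no match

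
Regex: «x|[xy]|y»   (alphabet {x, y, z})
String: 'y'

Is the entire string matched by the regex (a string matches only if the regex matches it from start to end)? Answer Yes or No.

Yes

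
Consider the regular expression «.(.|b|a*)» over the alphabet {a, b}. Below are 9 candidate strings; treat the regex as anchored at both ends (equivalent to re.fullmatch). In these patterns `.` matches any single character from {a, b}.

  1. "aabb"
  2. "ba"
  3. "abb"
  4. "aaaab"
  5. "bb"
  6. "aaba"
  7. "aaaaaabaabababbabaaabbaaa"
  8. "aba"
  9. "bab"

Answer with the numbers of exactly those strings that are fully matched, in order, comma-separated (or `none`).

2, 5

1. "aabb" → no match
2. "ba" → match
3. "abb" → no match
4. "aaaab" → no match
5. "bb" → match
6. "aaba" → no match
7 → no match
8. "aba" → no match
9. "bab" → no match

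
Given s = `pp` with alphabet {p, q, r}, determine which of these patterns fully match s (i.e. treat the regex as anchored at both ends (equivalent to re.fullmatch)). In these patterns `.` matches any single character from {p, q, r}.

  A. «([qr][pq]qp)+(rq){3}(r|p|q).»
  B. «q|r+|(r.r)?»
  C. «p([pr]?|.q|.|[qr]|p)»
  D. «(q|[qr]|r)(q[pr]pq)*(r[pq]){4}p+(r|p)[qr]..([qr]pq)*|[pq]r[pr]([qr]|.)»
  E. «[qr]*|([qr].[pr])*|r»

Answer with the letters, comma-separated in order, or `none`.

C

A → no match
B → no match
C → match
D → no match
E → no match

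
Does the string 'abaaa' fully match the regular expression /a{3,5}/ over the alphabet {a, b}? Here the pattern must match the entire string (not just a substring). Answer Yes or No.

No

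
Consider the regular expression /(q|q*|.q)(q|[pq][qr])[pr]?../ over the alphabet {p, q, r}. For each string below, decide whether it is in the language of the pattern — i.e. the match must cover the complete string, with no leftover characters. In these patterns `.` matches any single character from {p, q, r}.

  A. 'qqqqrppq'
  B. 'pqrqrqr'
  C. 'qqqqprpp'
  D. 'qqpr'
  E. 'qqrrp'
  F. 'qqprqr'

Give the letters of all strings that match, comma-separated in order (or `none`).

A. 'qqqqrppq' → match
B. 'pqrqrqr' → no match
C. 'qqqqprpp' → match
D. 'qqpr' → match
E. 'qqrrp' → match
F. 'qqprqr' → match

A, C, D, E, F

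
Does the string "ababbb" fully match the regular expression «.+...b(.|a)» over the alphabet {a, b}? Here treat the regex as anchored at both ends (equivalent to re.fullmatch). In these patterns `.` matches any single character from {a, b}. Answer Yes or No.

Yes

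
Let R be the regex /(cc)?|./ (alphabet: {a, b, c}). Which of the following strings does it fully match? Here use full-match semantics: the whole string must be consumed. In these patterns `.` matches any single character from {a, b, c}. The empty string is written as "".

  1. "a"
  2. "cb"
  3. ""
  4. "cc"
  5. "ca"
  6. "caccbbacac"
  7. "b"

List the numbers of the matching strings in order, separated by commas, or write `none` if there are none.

1 → match
2 → no match
3 → match
4 → match
5 → no match
6 → no match
7 → match

1, 3, 4, 7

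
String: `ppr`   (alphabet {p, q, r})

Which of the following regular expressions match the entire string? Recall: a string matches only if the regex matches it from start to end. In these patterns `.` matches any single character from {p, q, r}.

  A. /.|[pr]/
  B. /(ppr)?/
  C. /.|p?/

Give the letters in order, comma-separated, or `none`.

B

A → no match
B → match
C → no match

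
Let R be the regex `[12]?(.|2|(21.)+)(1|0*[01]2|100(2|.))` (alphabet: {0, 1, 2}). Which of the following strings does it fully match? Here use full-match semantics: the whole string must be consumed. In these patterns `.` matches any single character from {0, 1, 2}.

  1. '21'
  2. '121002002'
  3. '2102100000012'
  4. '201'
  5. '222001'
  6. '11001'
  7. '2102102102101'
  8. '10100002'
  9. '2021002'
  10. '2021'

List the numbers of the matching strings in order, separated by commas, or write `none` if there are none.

1 → match
2 → no match
3 → match
4 → match
5 → no match
6 → match
7 → match
8 → no match
9 → no match
10 → no match

1, 3, 4, 6, 7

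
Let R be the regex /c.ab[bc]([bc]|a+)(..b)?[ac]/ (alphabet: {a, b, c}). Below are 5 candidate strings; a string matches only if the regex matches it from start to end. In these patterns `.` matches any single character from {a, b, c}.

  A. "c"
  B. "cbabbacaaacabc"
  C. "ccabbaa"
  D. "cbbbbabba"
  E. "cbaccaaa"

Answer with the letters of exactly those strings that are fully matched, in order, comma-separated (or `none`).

C

A → no match
B → no match
C → match
D → no match
E → no match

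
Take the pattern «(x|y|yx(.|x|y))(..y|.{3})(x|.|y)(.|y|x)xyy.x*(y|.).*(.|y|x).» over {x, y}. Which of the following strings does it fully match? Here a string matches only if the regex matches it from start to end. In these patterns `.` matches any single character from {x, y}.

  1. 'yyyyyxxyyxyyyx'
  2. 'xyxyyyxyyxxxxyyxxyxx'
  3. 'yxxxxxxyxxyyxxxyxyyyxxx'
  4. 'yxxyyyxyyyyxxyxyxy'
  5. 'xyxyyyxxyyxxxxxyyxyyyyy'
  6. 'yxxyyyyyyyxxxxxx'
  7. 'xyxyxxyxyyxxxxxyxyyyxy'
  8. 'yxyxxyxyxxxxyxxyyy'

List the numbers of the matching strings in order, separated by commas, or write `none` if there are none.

1, 2, 4

1 → match
2 → match
3 → no match
4 → match
5 → no match
6 → no match
7 → no match
8 → no match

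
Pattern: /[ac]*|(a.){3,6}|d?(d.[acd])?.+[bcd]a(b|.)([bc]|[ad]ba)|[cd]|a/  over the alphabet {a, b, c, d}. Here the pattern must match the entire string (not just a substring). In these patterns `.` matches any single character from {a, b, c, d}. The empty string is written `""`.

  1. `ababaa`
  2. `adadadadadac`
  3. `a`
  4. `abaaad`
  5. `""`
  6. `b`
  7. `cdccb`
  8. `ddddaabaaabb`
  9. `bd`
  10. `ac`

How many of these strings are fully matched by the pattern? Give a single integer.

1. `ababaa` → match
2. `adadadadadac` → match
3. `a` → match
4. `abaaad` → match
5. `""` → match
6. `b` → no match
7. `cdccb` → no match
8. `ddddaabaaabb` → no match
9. `bd` → no match
10. `ac` → match
Total matched: 6

6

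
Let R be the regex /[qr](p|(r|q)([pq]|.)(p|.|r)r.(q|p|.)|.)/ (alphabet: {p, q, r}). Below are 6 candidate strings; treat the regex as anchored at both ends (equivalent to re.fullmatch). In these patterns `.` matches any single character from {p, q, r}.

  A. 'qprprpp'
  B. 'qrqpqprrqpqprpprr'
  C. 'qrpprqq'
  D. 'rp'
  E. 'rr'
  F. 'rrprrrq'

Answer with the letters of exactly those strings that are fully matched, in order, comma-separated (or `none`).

C, D, E, F

A. 'qprprpp' → no match
B → no match
C. 'qrpprqq' → match
D. 'rp' → match
E. 'rr' → match
F. 'rrprrrq' → match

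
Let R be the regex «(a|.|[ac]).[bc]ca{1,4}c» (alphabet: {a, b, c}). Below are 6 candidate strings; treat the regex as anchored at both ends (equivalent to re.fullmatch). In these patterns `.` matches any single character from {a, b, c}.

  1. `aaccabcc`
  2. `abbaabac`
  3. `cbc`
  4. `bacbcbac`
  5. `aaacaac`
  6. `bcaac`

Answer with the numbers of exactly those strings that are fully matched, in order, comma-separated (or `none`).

1. `aaccabcc` → no match — must end with `ac`
2. `abbaabac` → no match
3. `cbc` → no match — must end with `ac`
4. `bacbcbac` → no match
5. `aaacaac` → no match
6. `bcaac` → no match

none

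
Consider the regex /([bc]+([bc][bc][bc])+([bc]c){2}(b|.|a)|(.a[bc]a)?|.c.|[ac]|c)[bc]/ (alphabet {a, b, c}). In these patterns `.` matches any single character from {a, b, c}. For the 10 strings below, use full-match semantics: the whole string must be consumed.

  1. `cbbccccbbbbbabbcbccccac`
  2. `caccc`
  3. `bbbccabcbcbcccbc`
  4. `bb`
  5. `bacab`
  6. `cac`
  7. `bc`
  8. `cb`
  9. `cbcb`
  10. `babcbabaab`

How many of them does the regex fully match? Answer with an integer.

2

1 → no match
2 → no match
3 → no match
4 → no match
5 → match
6 → no match
7 → no match
8 → match
9 → no match
10 → no match
Total matched: 2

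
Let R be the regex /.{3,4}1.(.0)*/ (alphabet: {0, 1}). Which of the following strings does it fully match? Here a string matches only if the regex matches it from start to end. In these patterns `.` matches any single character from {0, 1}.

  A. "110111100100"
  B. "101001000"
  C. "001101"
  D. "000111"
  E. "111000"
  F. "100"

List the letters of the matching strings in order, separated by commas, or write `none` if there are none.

D

A → no match
B → no match
C → no match
D → match
E → no match
F → no match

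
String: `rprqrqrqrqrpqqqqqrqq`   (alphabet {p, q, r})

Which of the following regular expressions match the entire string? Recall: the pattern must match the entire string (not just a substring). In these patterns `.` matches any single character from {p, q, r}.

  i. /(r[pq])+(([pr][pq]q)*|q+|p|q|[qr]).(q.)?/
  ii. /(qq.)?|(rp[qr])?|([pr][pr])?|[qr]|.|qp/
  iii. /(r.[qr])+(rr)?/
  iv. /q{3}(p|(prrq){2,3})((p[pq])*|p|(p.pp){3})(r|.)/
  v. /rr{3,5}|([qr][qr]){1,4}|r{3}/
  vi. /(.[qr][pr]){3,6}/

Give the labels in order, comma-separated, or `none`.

i → match
ii → no match
iii → no match
iv → no match — must start with `q`
v → no match
vi → no match

i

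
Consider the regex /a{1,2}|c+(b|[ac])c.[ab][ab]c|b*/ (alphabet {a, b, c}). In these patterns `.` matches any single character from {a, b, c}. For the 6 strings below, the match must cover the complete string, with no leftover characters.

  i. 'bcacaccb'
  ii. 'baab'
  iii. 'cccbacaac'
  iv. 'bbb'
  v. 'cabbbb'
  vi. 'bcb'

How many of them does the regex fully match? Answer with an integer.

i → no match
ii → no match
iii → no match
iv → match
v → no match
vi → no match
Total matched: 1

1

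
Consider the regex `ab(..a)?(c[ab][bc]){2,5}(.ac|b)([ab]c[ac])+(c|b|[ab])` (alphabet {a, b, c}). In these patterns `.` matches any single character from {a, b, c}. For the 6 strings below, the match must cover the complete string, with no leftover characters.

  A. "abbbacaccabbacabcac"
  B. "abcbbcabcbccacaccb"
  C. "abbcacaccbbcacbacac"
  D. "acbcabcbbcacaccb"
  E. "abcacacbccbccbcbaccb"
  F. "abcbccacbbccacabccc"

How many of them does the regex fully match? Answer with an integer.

4

A → match
B → match
C → match
D → no match — must start with "ab"
E → no match
F → match
Total matched: 4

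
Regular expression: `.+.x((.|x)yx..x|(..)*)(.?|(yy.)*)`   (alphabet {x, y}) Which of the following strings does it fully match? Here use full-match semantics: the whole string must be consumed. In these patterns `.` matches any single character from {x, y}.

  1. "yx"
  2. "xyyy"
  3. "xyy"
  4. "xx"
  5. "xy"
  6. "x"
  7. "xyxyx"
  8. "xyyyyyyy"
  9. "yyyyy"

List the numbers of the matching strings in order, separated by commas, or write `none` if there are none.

7

1. "yx" → no match
2. "xyyy" → no match
3. "xyy" → no match
4. "xx" → no match
5. "xy" → no match
6. "x" → no match
7. "xyxyx" → match
8. "xyyyyyyy" → no match
9. "yyyyy" → no match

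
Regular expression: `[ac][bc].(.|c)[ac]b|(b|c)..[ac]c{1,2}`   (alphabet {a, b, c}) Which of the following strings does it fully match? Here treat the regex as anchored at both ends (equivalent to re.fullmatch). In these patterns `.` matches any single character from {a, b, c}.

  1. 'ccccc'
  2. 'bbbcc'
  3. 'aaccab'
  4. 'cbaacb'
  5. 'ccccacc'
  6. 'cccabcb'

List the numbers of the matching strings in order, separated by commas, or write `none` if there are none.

1, 2, 4

1 → match
2 → match
3 → no match
4 → match
5 → no match
6 → no match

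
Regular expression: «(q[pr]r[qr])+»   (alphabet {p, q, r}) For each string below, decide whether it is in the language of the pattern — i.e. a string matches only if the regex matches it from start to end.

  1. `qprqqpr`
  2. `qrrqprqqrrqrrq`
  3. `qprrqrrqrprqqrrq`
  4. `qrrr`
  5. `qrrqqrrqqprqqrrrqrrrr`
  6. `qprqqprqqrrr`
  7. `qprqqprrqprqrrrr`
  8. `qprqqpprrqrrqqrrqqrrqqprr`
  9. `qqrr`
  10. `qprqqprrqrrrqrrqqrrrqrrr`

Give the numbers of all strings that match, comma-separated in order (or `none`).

4, 6, 10

1 → no match
2 → no match
3 → no match
4 → match
5 → no match
6 → match
7 → no match
8 → no match
9 → no match
10 → match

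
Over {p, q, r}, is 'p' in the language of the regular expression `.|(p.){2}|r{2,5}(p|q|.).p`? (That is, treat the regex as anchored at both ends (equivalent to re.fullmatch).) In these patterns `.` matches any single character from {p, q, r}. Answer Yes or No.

Yes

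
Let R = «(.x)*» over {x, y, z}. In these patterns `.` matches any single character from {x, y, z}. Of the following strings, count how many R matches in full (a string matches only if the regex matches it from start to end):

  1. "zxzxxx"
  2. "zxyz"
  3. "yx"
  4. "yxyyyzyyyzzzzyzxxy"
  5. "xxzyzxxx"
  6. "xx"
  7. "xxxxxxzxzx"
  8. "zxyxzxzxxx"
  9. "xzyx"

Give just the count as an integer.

5

1 → match
2 → no match
3 → match
4 → no match
5 → no match
6 → match
7 → match
8 → match
9 → no match
Total matched: 5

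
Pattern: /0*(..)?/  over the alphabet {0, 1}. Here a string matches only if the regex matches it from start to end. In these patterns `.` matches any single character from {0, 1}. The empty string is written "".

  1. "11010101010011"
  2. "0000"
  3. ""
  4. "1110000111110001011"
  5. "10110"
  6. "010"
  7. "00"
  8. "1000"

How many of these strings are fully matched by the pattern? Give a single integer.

4

1 → no match
2. "0000" → match
3. "" → match
4 → no match
5. "10110" → no match
6. "010" → match
7. "00" → match
8. "1000" → no match
Total matched: 4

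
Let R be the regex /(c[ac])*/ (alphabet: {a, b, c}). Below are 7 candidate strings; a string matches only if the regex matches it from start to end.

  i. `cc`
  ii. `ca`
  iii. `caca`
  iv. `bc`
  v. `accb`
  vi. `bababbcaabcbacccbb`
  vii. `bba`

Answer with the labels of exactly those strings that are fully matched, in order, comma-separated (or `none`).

i → match
ii → match
iii → match
iv → no match
v → no match
vi → no match
vii → no match

i, ii, iii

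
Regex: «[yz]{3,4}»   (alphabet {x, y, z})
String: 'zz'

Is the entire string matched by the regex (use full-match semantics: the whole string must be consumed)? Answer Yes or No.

No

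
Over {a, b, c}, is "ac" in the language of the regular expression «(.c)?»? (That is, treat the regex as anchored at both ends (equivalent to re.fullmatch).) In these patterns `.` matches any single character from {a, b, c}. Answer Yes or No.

Yes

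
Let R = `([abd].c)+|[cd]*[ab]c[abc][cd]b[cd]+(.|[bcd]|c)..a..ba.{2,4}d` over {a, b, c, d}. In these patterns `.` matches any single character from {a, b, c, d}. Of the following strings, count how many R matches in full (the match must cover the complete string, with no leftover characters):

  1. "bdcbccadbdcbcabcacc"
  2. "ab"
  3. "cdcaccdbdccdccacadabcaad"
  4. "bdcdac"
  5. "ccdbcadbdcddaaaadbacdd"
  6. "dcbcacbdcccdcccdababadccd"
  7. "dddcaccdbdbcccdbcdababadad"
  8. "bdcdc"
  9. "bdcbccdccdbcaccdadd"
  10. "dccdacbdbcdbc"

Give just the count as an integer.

3

1 → no match
2 → no match
3 → no match
4 → match
5 → match
6 → match
7 → no match
8 → no match
9 → no match
10 → no match
Total matched: 3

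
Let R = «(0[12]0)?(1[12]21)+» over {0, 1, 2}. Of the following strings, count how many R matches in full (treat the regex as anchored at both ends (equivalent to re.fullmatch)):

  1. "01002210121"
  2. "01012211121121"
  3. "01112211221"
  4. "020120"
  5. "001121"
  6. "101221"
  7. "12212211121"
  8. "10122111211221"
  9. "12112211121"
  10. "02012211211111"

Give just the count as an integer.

1 → no match
2 → no match
3 → no match
4 → no match — must end with "21"
5 → no match
6 → no match
7 → no match
8 → no match
9 → no match
10 → no match — must end with "21"
Total matched: 0

0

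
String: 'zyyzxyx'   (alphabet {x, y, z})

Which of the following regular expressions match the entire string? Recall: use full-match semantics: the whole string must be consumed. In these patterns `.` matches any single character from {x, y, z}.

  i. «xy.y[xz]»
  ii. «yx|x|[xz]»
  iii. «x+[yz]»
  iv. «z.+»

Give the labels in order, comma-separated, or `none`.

iv

i → no match — must start with 'xy'
ii → no match
iii → no match — must start with 'x'
iv → match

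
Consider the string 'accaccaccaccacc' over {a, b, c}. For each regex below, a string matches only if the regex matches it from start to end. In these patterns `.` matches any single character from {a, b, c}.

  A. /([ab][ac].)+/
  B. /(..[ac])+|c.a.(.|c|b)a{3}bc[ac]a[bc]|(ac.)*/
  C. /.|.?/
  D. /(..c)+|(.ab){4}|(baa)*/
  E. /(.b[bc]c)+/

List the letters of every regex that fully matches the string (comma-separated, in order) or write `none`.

A, B, D

A → match
B → match
C → no match
D → match
E → no match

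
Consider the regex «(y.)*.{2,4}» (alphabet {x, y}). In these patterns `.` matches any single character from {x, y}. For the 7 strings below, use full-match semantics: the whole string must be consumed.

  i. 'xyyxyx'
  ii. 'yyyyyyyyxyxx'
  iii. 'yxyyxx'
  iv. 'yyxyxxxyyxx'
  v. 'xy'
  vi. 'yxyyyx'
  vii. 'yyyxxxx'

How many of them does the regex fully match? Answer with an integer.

5

i → no match
ii → match
iii → match
iv → no match
v → match
vi → match
vii → match
Total matched: 5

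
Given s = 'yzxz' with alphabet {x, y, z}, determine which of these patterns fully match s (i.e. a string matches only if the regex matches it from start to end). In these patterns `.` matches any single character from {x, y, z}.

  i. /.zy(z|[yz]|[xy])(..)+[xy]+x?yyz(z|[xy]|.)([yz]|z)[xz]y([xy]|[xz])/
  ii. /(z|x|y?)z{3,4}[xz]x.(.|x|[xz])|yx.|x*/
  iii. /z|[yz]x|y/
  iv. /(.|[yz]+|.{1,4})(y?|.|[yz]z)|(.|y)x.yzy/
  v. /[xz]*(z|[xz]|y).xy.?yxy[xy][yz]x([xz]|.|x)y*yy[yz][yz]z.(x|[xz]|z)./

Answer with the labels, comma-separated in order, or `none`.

iv

i → no match
ii → no match
iii → no match
iv → match
v → no match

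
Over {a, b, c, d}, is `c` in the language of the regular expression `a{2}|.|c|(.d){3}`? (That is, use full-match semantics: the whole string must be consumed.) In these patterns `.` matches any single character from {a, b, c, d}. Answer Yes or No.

Yes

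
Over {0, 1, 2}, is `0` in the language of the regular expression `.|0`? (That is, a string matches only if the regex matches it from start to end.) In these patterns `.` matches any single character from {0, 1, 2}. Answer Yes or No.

Yes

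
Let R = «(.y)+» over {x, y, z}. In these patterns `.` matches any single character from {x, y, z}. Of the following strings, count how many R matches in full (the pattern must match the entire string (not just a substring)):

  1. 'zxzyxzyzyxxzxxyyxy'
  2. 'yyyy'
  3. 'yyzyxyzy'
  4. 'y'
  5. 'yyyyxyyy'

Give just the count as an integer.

1 → no match
2 → match
3 → match
4 → no match
5 → match
Total matched: 3

3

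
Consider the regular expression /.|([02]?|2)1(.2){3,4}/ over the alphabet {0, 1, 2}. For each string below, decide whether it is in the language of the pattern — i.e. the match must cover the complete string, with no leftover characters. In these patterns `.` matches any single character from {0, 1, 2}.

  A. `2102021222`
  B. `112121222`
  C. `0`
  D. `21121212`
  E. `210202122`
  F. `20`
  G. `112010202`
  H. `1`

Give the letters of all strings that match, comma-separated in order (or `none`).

A → match
B → match
C → match
D → match
E → no match
F → no match
G → no match
H → match

A, B, C, D, H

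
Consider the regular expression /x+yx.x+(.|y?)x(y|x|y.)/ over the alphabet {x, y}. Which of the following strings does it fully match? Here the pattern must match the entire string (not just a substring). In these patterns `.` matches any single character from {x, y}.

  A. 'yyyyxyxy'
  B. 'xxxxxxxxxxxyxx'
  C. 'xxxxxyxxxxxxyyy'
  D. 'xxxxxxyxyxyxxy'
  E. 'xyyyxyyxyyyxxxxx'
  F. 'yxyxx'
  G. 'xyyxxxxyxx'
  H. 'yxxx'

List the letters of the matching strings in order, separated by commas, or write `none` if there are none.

none

A → no match — must start with 'x'
B → no match
C → no match
D → no match
E → no match
F → no match — must start with 'x'
G → no match
H → no match — must start with 'x'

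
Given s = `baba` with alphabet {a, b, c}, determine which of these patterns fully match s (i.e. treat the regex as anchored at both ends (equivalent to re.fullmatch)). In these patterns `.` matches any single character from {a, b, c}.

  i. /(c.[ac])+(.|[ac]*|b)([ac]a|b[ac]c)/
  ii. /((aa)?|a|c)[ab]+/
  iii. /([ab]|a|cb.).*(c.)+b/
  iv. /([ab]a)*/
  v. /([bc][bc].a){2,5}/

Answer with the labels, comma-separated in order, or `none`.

ii, iv

i → no match — must start with `c`
ii → match
iii → no match — must end with `b`
iv → match
v → no match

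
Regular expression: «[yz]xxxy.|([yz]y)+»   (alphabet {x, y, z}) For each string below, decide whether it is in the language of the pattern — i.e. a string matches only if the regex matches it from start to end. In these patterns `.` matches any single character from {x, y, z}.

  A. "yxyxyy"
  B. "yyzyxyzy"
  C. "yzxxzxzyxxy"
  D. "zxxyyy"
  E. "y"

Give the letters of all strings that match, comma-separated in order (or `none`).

none

A → no match
B → no match
C → no match
D → no match
E → no match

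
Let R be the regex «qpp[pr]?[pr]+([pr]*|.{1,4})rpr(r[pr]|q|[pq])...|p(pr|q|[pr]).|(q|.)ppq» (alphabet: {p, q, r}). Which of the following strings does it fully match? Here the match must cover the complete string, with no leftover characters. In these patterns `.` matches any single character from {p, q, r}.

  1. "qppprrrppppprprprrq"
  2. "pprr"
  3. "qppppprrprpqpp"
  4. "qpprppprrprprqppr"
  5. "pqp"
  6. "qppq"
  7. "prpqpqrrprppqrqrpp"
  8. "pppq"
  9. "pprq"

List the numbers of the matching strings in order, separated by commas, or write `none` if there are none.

1 → match
2 → match
3 → match
4 → match
5 → match
6 → match
7 → no match
8 → match
9 → match

1, 2, 3, 4, 5, 6, 8, 9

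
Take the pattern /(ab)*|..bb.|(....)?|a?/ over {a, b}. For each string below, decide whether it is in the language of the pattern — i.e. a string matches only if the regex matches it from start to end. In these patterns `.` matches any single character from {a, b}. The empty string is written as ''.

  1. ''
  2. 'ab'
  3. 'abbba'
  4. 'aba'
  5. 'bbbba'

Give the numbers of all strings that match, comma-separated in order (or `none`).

1. '' → match
2. 'ab' → match
3. 'abbba' → match
4. 'aba' → no match
5. 'bbbba' → match

1, 2, 3, 5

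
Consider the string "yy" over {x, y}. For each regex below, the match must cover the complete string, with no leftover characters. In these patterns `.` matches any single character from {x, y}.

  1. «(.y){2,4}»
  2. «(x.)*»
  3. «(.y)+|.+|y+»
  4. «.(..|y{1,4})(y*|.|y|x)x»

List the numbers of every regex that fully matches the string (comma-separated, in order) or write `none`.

3

1 → no match
2 → no match
3 → match
4 → no match — must end with "x"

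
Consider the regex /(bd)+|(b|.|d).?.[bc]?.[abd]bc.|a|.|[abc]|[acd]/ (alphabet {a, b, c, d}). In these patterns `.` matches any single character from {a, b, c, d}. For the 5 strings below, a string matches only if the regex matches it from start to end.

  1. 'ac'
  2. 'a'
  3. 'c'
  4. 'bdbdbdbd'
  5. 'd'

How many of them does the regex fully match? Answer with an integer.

1 → no match
2 → match
3 → match
4 → match
5 → match
Total matched: 4

4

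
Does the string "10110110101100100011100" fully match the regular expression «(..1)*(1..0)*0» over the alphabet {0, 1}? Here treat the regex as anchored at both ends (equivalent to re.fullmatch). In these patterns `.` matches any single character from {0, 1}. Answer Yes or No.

Yes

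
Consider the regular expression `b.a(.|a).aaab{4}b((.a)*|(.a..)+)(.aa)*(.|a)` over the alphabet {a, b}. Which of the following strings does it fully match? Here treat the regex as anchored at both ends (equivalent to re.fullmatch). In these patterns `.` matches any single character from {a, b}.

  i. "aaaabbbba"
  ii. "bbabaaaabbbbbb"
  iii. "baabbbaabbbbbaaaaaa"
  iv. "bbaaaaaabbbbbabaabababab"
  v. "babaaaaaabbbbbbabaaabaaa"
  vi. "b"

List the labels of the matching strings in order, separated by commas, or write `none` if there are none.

i. "aaaabbbba" → no match — must start with "b"
ii → match
iii → no match
iv → no match
v → no match
vi. "b" → no match

ii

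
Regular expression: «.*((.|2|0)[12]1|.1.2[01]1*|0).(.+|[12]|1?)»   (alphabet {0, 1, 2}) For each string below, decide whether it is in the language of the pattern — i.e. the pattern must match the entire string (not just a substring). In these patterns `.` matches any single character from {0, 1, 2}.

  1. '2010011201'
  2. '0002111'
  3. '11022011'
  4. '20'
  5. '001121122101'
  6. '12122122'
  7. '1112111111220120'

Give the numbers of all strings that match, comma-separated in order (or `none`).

1 → match
2 → match
3 → match
4 → no match
5 → match
6 → match
7 → match

1, 2, 3, 5, 6, 7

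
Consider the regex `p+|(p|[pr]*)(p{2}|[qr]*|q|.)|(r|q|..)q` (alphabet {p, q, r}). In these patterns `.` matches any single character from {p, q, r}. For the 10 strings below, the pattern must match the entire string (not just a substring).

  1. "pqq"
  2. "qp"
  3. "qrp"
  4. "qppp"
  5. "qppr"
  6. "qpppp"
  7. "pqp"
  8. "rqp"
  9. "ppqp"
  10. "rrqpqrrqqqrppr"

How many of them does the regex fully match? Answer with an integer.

1 → match
2 → no match
3 → no match
4 → no match
5 → no match
6 → no match
7 → no match
8 → no match
9 → no match
10 → no match
Total matched: 1

1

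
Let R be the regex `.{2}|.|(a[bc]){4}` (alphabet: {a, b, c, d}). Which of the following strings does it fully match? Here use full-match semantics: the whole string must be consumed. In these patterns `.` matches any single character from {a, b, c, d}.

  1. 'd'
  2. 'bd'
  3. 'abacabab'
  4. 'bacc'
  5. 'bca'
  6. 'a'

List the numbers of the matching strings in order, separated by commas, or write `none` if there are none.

1 → match
2 → match
3 → match
4 → no match
5 → no match
6 → match

1, 2, 3, 6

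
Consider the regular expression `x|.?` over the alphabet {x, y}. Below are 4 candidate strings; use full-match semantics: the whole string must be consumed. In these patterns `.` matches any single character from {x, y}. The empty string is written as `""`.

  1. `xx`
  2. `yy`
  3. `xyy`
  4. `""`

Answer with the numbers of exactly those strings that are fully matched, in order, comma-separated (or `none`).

1 → no match
2 → no match
3 → no match
4 → match

4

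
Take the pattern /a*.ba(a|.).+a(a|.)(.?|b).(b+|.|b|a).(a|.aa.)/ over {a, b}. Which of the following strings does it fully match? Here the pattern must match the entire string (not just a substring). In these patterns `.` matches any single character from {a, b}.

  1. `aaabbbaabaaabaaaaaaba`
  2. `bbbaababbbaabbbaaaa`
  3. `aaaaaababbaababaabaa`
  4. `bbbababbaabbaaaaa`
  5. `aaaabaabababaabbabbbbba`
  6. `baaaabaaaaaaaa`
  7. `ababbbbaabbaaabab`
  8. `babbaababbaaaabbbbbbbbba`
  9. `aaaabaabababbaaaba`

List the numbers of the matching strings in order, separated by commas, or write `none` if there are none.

3, 5

1 → no match
2 → no match
3 → match
4 → no match
5 → match
6 → no match
7 → no match
8 → no match
9 → no match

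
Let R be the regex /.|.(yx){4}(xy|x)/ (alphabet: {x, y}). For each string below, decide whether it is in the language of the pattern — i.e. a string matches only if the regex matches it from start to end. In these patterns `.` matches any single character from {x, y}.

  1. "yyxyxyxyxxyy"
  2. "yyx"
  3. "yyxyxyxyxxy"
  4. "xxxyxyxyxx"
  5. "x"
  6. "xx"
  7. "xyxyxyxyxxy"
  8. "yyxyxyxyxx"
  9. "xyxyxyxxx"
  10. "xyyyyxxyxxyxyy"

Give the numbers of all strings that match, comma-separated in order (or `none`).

1 → no match
2 → no match
3 → match
4 → no match
5 → match
6 → no match
7 → match
8 → match
9 → no match
10 → no match

3, 5, 7, 8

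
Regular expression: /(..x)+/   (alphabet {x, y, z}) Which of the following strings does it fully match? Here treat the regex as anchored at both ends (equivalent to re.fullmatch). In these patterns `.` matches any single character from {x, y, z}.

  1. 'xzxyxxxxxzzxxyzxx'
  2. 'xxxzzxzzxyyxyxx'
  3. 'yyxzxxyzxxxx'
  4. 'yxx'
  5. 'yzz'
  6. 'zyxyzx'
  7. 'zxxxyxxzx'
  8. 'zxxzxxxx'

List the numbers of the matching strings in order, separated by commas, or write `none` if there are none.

2, 3, 4, 6, 7

1 → no match
2 → match
3 → match
4 → match
5 → no match — must end with 'x'
6 → match
7 → match
8 → no match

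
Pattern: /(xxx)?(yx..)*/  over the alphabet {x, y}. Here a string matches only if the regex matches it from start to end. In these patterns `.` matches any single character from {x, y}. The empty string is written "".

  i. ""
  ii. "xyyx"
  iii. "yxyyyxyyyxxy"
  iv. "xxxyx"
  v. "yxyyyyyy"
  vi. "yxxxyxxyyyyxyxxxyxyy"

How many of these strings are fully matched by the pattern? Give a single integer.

2

i → match
ii → no match
iii → match
iv → no match
v → no match
vi → no match
Total matched: 2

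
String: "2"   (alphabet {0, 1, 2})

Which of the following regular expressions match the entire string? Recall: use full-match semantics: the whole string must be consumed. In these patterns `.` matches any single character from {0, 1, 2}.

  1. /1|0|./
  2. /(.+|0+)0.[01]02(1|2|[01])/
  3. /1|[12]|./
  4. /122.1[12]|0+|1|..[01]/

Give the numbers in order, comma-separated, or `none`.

1 → match
2 → no match
3 → match
4 → no match

1, 3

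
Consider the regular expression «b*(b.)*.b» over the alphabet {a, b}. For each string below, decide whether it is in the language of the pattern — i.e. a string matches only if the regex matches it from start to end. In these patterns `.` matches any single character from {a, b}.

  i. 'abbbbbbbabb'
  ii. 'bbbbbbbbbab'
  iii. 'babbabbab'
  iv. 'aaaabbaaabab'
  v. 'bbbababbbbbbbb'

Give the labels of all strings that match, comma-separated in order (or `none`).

ii, v

i → no match
ii → match
iii → no match
iv → no match
v → match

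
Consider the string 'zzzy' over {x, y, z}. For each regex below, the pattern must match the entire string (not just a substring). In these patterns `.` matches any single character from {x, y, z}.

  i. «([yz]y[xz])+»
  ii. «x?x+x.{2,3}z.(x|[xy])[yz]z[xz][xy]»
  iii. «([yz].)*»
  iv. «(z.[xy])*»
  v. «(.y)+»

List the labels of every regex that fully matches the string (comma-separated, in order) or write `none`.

iii

i → no match
ii → no match
iii → match
iv → no match
v → no match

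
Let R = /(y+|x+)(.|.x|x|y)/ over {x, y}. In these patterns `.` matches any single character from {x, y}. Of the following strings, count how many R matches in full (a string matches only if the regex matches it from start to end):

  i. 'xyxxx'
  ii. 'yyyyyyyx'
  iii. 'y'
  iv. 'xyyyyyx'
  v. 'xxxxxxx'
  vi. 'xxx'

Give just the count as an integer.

i → no match
ii → match
iii → no match
iv → no match
v → match
vi → match
Total matched: 3

3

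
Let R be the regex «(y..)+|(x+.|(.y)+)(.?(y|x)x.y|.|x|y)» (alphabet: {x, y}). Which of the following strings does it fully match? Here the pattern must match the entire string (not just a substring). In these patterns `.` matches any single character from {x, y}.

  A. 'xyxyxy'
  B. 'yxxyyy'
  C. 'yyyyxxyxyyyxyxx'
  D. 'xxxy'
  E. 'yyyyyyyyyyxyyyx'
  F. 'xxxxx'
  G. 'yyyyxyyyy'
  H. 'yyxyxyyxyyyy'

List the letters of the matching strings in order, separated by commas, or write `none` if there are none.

A. 'xyxyxy' → no match
B. 'yxxyyy' → match
C → match
D. 'xxxy' → match
E → match
F. 'xxxxx' → match
G. 'yyyyxyyyy' → match
H. 'yyxyxyyxyyyy' → match

B, C, D, E, F, G, H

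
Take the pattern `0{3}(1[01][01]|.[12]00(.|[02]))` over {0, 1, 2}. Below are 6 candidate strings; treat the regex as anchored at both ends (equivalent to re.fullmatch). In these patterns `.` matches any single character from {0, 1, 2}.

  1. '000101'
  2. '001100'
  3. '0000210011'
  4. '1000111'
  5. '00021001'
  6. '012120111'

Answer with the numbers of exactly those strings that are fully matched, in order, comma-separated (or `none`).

1, 5

1 → match
2 → no match
3 → no match
4 → no match — must start with '0'
5 → match
6 → no match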